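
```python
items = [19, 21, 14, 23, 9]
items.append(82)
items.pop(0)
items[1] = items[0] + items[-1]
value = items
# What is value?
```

Trace:
`items = [19, 21, 14, 23, 9]` → items = [19, 21, 14, 23, 9]
`items.append(82)` → items = [19, 21, 14, 23, 9, 82]
`items.pop(0)` → items = [21, 14, 23, 9, 82]
`items[1] = items[0] + items[-1]` → items = [21, 103, 23, 9, 82]
`value = items` → value = [21, 103, 23, 9, 82]
So value = [21, 103, 23, 9, 82]

Answer: [21, 103, 23, 9, 82]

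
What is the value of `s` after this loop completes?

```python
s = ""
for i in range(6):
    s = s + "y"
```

Repeat 'y' 6 times
`s` takes the values: "" → "y" → "yy" → "yyy" → "yyyy" → "yyyyy" → "yyyyyy"

Answer: "yyyyyy"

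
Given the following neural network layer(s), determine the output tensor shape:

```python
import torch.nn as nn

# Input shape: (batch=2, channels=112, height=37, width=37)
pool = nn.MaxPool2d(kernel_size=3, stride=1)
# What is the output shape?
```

Input: (2, 112, 37, 37) -> Output: (2, 112, 35, 35)

Answer: (2, 112, 35, 35)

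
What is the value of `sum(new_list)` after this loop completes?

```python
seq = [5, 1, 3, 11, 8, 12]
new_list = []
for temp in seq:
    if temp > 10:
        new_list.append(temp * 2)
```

Sum of doubled values > 10
`new_list` takes the values: [] → [22] → [22, 24]
So `sum(new_list)` = 46

Answer: 46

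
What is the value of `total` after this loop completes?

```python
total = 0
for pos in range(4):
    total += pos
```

Sum of 0 to 3 = 6
`total` takes the values: 0 → 1 → 3 → 6

Answer: 6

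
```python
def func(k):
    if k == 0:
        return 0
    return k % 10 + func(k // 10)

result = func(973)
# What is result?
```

Sum of digits of 973: 3 + 7 + 9 = 19

Answer: 19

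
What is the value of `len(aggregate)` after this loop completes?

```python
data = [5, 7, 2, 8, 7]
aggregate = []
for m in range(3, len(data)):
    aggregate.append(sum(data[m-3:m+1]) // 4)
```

Number of 4-element averages
`aggregate` takes the values: [] → [5] → [5, 6]
So `len(aggregate)` = 2

Answer: 2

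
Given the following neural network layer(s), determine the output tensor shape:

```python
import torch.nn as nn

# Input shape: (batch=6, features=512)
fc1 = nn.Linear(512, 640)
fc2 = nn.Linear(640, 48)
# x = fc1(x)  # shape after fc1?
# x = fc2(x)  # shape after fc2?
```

Input: (6, 512) -> after fc1: (6, 640) -> Output: (6, 48)

Answer: (6, 48)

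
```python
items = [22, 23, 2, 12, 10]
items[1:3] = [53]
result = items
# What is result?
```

Trace:
`items = [22, 23, 2, 12, 10]` → items = [22, 23, 2, 12, 10]
`items[1:3] = [53]` → items = [22, 53, 12, 10]
`result = items` → result = [22, 53, 12, 10]
So result = [22, 53, 12, 10]

Answer: [22, 53, 12, 10]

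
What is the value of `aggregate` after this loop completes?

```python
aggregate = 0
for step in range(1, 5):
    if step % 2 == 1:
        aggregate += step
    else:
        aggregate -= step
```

Add odd, subtract even
`aggregate` takes the values: 0 → 1 → -1 → 2 → -2

Answer: -2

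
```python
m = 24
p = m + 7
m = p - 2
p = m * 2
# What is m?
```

Trace:
`m = 24` → m = 24
`p = m + 7` → p = 31
`m = p - 2` → m = 29
`p = m * 2` → p = 58
So m = 29

Answer: 29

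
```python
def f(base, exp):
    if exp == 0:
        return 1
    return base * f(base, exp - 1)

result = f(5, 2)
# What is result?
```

f(5, 2) = 5 * 5 = 25

Answer: 25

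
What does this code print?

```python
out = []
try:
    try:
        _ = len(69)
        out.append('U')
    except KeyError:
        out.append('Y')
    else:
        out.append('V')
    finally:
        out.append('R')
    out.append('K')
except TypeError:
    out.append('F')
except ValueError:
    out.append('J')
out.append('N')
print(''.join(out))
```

Execution trace: 'R' (inner finally) → 'F' (except TypeError) → 'N' (after the try/except). Output: RFN

Answer: RFN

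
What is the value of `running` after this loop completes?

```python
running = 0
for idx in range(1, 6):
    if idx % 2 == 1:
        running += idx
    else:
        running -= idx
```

Add odd, subtract even
`running` takes the values: 0 → 1 → -1 → 2 → -2 → 3

Answer: 3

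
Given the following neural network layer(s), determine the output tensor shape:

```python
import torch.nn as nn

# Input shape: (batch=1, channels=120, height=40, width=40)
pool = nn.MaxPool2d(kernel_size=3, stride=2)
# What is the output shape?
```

Input: (1, 120, 40, 40) -> Output: (1, 120, 19, 19)

Answer: (1, 120, 19, 19)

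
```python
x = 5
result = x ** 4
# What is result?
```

Trace:
`x = 5` → x = 5
`result = x ** 4` → result = 625
So result = 625

Answer: 625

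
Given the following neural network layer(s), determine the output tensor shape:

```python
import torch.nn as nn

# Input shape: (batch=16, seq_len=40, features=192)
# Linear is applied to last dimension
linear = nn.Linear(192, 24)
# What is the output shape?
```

Input: (16, 40, 192) -> Output: (16, 40, 24)

Answer: (16, 40, 24)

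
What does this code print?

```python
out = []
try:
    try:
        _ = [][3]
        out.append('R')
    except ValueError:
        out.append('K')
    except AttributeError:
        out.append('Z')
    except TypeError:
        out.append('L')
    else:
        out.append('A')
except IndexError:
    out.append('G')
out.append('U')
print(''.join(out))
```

Execution trace: 'G' (outer except IndexError) → 'U' (after the try/except). Output: GU

Answer: GU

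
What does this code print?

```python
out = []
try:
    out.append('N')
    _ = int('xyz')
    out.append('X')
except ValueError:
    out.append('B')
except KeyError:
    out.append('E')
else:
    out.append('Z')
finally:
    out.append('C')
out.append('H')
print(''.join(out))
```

Execution trace: 'N' (try body) → 'B' (except ValueError) → 'C' (finally) → 'H' (after the try/except). Output: NBCH

Answer: NBCH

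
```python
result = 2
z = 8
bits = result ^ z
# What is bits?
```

Trace:
`result = 2` → result = 2
`z = 8` → z = 8
`bits = result ^ z` → bits = 10
So bits = 10

Answer: 10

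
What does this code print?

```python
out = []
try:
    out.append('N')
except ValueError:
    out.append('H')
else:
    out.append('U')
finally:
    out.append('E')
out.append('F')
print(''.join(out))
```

Execution trace: 'N' (try body, no exception) → 'U' (else) → 'E' (finally) → 'F' (after the try/except). Output: NUEF

Answer: NUEF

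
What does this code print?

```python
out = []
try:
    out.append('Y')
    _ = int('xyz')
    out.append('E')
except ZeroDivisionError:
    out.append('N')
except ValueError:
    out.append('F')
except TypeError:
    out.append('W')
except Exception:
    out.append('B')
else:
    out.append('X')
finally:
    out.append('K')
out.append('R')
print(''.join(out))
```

Execution trace: 'Y' (try body) → 'F' (except ValueError) → 'K' (finally) → 'R' (after the try/except). Output: YFKR

Answer: YFKR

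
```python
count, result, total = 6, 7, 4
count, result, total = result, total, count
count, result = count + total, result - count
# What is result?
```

Trace:
`count, result, total = 6, 7, 4` → count = 6; result = 7; total = 4
`count, result, total = result, total, count` → count = 7; result = 4; total = 6
`count, result = count + total, result - count` → count = 13; result = -3
So result = -3

Answer: -3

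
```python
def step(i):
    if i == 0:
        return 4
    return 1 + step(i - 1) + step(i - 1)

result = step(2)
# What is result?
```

step(i) = 1 + 2·step(i-1), step(0)=4. Closed form: (4+1)·2^2 - 1 = 19.

Answer: 19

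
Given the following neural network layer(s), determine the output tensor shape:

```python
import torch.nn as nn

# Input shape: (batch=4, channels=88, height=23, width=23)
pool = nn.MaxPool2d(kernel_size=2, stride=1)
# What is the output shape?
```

Input: (4, 88, 23, 23) -> Output: (4, 88, 22, 22)

Answer: (4, 88, 22, 22)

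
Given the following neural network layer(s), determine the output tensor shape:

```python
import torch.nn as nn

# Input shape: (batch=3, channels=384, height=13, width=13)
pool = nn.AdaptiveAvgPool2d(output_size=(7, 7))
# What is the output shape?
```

Input: (3, 384, 13, 13) -> Output: (3, 384, 7, 7)

Answer: (3, 384, 7, 7)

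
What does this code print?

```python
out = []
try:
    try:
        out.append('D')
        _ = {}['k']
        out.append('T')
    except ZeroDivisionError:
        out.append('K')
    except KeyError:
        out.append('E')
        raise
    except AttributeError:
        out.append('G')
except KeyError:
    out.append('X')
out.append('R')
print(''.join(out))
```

Execution trace: 'D' (inner try body) → 'E' (inner except KeyError) → 'X' (outer except KeyError) → 'R' (after the try/except). Output: DEXR

Answer: DEXR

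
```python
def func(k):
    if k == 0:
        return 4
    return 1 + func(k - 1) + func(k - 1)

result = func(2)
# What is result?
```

func(k) = 1 + 2·func(k-1), func(0)=4. Closed form: (4+1)·2^2 - 1 = 19.

Answer: 19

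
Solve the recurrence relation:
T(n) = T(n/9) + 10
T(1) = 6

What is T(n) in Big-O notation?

Each step divides n by 9 and adds 10. After log_9(n) steps we reach T(1)=6. So T(n) = 10·log_9(n) + 6 = O(log n).

Answer: O(log n)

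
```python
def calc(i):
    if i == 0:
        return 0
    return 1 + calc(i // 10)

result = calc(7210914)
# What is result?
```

Count of digits of 7210914: 7

Answer: 7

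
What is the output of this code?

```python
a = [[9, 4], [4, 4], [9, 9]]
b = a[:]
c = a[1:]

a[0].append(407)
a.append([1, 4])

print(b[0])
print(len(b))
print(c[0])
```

Key concept: slice with nested mutation.
Step by step:
`a = [[9, 4], [4, 4], [9, 9]]` → a = [[9, 4], [4, 4], [9, 9]]
`b = a[:]` → b = [[9, 4], [4, 4], [9, 9]]
`c = a[1:]` → c = [[4, 4], [9, 9]]
`a[0].append(407)` → a = [[9, 4, 407], [4, 4], [9, 9]]; b = [[9, 4, 407], [4, 4], [9, 9]]
`a.append([1, 4])` → a = [[9, 4, 407], [4, 4], [9, 9], [1, 4]]
`print(b[0])` → prints [9, 4, 407]
`print(len(b))` → prints 3
`print(c[0])` → prints [4, 4]

Answer:
[9, 4, 407]
3
[4, 4]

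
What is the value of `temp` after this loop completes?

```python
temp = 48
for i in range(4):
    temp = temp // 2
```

Halve 4 times: 48 // 2^4 = 3
`temp` takes the values: 48 → 24 → 12 → 6 → 3

Answer: 3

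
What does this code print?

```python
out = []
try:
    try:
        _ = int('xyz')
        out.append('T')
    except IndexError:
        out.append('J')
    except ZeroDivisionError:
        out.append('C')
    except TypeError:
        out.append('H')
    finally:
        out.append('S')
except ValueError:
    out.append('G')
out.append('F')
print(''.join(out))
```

Execution trace: 'S' (finally) → 'G' (outer except ValueError) → 'F' (after the try/except). Output: SGF

Answer: SGF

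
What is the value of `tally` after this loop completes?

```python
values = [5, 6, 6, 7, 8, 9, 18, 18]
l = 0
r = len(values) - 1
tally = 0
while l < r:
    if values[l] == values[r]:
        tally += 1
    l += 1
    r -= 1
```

Count matching pairs from ends
`tally` takes the values: 0

Answer: 0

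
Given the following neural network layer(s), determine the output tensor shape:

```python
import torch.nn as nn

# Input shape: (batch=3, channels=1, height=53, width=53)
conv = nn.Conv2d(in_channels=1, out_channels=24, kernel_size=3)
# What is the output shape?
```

Input: (3, 1, 53, 53) -> Output: (3, 24, 51, 51)

Answer: (3, 24, 51, 51)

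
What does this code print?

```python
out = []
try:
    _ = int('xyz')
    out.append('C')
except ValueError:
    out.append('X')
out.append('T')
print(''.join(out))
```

Execution trace: 'X' (except ValueError) → 'T' (after the try/except). Output: XT

Answer: XT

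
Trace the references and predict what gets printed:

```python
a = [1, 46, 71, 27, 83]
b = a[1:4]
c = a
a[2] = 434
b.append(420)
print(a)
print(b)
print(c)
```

Key concept: slice vs alias.
Step by step:
`a = [1, 46, 71, 27, 83]` → a = [1, 46, 71, 27, 83]
`b = a[1:4]` → b = [46, 71, 27]
`c = a` → c = [1, 46, 71, 27, 83] (same object as a)
`a[2] = 434` → a = [1, 46, 434, 27, 83] (same object as c); c = [1, 46, 434, 27, 83] (same object as a)
`b.append(420)` → b = [46, 71, 27, 420]
`print(a)` → prints [1, 46, 434, 27, 83]
`print(b)` → prints [46, 71, 27, 420]
`print(c)` → prints [1, 46, 434, 27, 83]

Answer:
[1, 46, 434, 27, 83]
[46, 71, 27, 420]
[1, 46, 434, 27, 83]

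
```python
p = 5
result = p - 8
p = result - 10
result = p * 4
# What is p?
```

Trace:
`p = 5` → p = 5
`result = p - 8` → result = -3
`p = result - 10` → p = -13
`result = p * 4` → result = -52
So p = -13

Answer: -13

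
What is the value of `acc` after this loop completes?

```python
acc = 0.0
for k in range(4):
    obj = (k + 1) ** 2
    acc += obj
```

Sum of squared losses 1² + 2² + ... + 4²
`acc` takes the values: 0.0 → 1.0 → 5.0 → 14.0 → 30.0

Answer: 30.0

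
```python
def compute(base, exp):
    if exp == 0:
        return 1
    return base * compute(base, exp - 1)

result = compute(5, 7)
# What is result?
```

compute(5, 7) = 5 * 5 * 5 * 5 * 5 * 5 * 5 = 78125

Answer: 78125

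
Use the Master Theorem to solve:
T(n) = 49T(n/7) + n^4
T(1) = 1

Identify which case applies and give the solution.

a=49, b=7, f(n)=n^4. log_7(49) = 2. Since c=4 > 2 and the regularity condition holds (49(n/7)^4 = (49/7^4)n^4 with 49/7^4 < 1), Case 3 applies: T(n) = Θ(f(n)) = O(n^4).

Answer: O(n^4) - Case 3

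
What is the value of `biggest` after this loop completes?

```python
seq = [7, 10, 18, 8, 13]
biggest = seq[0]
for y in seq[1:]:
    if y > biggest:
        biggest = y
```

Maximum of [7, 10, 18, 8, 13]
`biggest` takes the values: 7 → 10 → 18

Answer: 18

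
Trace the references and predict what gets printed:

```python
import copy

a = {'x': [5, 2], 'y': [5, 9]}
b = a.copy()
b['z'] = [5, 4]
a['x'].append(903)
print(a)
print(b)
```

Key concept: shallow copy of dict with mutable values.
Step by step:
`a = {'x': [5, 2], 'y': [5, 9]}` → a = {'x': [5, 2], 'y': [5, 9]}
`b = a.copy()` → b = {'x': [5, 2], 'y': [5, 9]}
`b['z'] = [5, 4]` → b = {'x': [5, 2], 'y': [5, 9], 'z': [5, 4]}
`a['x'].append(903)` → a = {'x': [5, 2, 903], 'y': [5, 9]}; b = {'x': [5, 2, 903], 'y': [5, 9], 'z': [5, 4]}
`print(a)` → prints {'x': [5, 2, 903], 'y': [5, 9]}
`print(b)` → prints {'x': [5, 2, 903], 'y': [5, 9], 'z': [5, 4]}

Answer:
{'x': [5, 2, 903], 'y': [5, 9]}
{'x': [5, 2, 903], 'y': [5, 9], 'z': [5, 4]}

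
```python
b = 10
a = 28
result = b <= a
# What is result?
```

Trace:
`b = 10` → b = 10
`a = 28` → a = 28
`result = b <= a` → result = True
So result = True

Answer: True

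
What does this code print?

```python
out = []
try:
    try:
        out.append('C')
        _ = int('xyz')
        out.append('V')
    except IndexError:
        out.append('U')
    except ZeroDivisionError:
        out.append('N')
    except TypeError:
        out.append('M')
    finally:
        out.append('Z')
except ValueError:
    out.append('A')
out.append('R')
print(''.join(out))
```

Execution trace: 'C' (try body) → 'Z' (finally) → 'A' (outer except ValueError) → 'R' (after the try/except). Output: CZAR

Answer: CZAR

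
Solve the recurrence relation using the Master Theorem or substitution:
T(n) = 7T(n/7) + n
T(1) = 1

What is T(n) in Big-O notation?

By Master Theorem: a=7, b=7, f(n)=n. Since log_7(7) = 1 and f(n) = Θ(n^1), Case 2 applies. T(n) = O(n log n).

Answer: O(n log n)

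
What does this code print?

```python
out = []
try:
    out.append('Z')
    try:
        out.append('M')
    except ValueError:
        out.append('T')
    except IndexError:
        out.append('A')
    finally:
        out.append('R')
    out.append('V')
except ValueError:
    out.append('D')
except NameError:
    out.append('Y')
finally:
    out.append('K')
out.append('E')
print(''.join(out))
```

Execution trace: 'Z' (try body) → 'M' (inner try body, no exception) → 'R' (inner finally) → 'V' (try body, no exception) → 'K' (finally) → 'E' (after the try/except). Output: ZMRVKE

Answer: ZMRVKE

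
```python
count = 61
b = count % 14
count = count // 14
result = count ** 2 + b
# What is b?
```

Trace:
`count = 61` → count = 61
`b = count % 14` → b = 5
`count = count // 14` → count = 4
`result = count ** 2 + b` → result = 21
So b = 5

Answer: 5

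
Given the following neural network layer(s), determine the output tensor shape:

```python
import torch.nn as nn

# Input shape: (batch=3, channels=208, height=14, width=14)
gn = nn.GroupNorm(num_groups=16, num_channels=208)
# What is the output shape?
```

Input: (3, 208, 14, 14) -> Output: (3, 208, 14, 14)

Answer: (3, 208, 14, 14)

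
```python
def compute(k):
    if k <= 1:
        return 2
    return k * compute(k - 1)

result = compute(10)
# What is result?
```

compute(10) = 10 * 9 * 8 * 7 * 6 * 5 * 4 * 3 * 2 * 2 = 7257600

Answer: 7257600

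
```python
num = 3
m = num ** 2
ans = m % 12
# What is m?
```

Trace:
`num = 3` → num = 3
`m = num ** 2` → m = 9
`ans = m % 12` → ans = 9
So m = 9

Answer: 9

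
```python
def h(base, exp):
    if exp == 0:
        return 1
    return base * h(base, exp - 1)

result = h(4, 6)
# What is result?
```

h(4, 6) = 4 * 4 * 4 * 4 * 4 * 4 = 4096

Answer: 4096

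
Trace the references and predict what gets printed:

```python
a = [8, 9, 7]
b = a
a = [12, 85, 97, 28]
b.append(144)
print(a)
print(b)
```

Key concept: rebinding vs mutation: a is rebound to a new list, b still points at the original.
Step by step:
`a = [8, 9, 7]` → a = [8, 9, 7]
`b = a` → b = [8, 9, 7] (same object as a)
`a = [12, 85, 97, 28]` → a = [12, 85, 97, 28]
`b.append(144)` → b = [8, 9, 7, 144]
`print(a)` → prints [12, 85, 97, 28]
`print(b)` → prints [8, 9, 7, 144]

Answer:
[12, 85, 97, 28]
[8, 9, 7, 144]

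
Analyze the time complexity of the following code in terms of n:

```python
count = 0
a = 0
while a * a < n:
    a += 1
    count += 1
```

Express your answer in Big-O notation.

Each loop level contributes: √n. Multiplying the contributions gives O(√n).

Answer: O(√n)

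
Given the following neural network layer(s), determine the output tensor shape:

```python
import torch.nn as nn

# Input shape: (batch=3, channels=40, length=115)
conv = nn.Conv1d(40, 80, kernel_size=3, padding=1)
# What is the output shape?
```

Input: (3, 40, 115) -> Output: (3, 80, 115)

Answer: (3, 80, 115)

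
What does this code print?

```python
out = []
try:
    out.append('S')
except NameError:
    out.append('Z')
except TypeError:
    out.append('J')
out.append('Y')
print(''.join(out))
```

Execution trace: 'S' (try body, no exception) → 'Y' (after the try/except). Output: SY

Answer: SY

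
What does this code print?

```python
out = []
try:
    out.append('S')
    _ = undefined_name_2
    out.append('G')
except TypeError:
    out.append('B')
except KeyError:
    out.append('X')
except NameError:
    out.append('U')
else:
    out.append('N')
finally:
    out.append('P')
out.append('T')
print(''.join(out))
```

Execution trace: 'S' (try body) → 'U' (except NameError) → 'P' (finally) → 'T' (after the try/except). Output: SUPT

Answer: SUPT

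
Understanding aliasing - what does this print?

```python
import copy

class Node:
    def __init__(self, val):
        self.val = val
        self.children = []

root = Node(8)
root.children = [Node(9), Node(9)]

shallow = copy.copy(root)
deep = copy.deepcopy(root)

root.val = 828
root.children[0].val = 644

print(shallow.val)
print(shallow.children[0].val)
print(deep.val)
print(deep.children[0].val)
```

Key concept: deep copy with custom objects.
Step by step:
`root = Node(8)` → root = Node(val=8, children=[])
`root.children = [Node(9), Node(9)]` → root = Node(val=8, children=[Node(val=9, children=[]), Node(val=9, children=[])])
`shallow = copy.copy(root)` → shallow = Node(val=8, children=[Node(val=9, children=[]), Node(val=9, children=[])])
`deep = copy.deepcopy(root)` → deep = Node(val=8, children=[Node(val=9, children=[]), Node(val=9, children=[])])
`root.val = 828` → root = Node(val=828, children=[Node(val=9, children=[]), Node(val=9, children=[])])
`root.children[0].val = 644` → root = Node(val=828, children=[Node(val=644, children=[]), Node(val=9, children=[])]); shallow = Node(val=8, children=[Node(val=644, children=[]), Node(val=9, children=[])])
`print(shallow.val)` → prints 8
`print(shallow.children[0].val)` → prints 644
`print(deep.val)` → prints 8
`print(deep.children[0].val)` → prints 9

Answer:
8
644
8
9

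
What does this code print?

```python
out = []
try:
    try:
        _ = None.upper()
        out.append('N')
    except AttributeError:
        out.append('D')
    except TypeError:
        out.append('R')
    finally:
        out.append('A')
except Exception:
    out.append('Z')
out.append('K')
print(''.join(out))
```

Execution trace: 'D' (inner except AttributeError) → 'A' (inner finally) → 'K' (after the try/except). Output: DAK

Answer: DAK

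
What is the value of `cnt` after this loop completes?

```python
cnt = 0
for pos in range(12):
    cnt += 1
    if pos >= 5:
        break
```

Loop breaks when pos reaches 5, cnt is 6
`cnt` takes the values: 0 → 1 → 2 → 3 → 4 → 5 → 6

Answer: 6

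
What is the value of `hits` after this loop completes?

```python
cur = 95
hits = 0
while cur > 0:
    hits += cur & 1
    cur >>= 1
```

Count set bits in 95 (binary: 0b1011111)
`hits` takes the values: 0 → 1 → 2 → 3 → 4 → 5 → 6

Answer: 6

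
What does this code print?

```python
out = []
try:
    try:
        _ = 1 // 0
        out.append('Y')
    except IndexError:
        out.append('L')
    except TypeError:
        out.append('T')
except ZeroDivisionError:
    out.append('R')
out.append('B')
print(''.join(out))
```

Execution trace: 'R' (outer except ZeroDivisionError) → 'B' (after the try/except). Output: RB

Answer: RB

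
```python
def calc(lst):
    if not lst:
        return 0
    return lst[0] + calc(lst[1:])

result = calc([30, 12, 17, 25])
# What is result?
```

30 + 12 + 17 + 25 + 0 = 84

Answer: 84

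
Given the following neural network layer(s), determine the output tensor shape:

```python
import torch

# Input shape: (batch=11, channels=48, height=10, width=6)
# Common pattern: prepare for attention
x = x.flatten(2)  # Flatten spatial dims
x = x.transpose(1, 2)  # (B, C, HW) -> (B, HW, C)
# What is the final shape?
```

Input: (11, 48, 10, 6) -> after flatten(2): (11, 48, 60) -> Output: (11, 60, 48)

Answer: (11, 60, 48)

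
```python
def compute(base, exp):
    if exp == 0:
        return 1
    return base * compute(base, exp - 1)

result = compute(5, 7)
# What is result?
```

compute(5, 7) = 5 * 5 * 5 * 5 * 5 * 5 * 5 = 78125

Answer: 78125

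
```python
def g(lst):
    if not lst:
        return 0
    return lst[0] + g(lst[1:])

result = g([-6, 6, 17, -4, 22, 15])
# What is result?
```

(-6) + 6 + 17 + (-4) + 22 + 15 + 0 = 50

Answer: 50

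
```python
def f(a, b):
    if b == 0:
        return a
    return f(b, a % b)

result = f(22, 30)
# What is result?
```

f(22, 30) -> f(30, 22) -> f(22, 8) -> f(8, 6) -> f(6, 2) -> f(2, 0) -> 2

Answer: 2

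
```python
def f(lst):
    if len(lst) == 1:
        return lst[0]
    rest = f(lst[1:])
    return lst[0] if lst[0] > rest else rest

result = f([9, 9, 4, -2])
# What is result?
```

Recursive max over [9, 9, 4, -2] = 9

Answer: 9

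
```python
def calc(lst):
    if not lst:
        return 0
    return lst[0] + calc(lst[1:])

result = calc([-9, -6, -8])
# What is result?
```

(-9) + (-6) + (-8) + 0 = -23

Answer: -23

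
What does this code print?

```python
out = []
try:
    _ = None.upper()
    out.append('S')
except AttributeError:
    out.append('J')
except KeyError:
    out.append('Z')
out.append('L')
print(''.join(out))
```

Execution trace: 'J' (except AttributeError) → 'L' (after the try/except). Output: JL

Answer: JL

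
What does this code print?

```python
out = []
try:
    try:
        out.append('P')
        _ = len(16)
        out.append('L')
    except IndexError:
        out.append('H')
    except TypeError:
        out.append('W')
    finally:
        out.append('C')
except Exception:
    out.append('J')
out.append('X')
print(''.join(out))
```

Execution trace: 'P' (inner try body) → 'W' (inner except TypeError) → 'C' (inner finally) → 'X' (after the try/except). Output: PWCX

Answer: PWCX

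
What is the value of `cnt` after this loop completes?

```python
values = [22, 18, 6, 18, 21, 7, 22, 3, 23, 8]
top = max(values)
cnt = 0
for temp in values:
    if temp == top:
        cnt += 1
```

Count of max value 23 in [22, 18, 6, 18, 21, 7, 22, 3, 23, 8]
`cnt` takes the values: 0 → 1

Answer: 1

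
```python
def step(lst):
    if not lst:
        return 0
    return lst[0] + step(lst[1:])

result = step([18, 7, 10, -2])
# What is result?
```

18 + 7 + 10 + (-2) + 0 = 33

Answer: 33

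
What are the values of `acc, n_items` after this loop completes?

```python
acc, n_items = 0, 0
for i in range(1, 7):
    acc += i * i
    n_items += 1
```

Sum of squares and count
`acc, n_items` takes the values: (0, 0) → (1, 0) → (1, 1) → (5, 1) → (5, 2) → (14, 2) → (14, 3) → (30, 3) → (30, 4) → (55, 4) → (55, 5) → (91, 5) → (91, 6)

Answer: 91, 6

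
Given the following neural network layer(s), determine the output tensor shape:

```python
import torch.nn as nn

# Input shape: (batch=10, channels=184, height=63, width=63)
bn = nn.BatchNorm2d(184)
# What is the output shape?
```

Input: (10, 184, 63, 63) -> Output: (10, 184, 63, 63)

Answer: (10, 184, 63, 63)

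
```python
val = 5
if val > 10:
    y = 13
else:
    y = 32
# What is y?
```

Trace:
`val = 5` → val = 5
`if val > 10: ...` → val > 10 is False, take else branch → y = 32
So y = 32

Answer: 32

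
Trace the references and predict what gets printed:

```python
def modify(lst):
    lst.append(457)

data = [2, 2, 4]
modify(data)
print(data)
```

Key concept: function modifies passed list.
Step by step:
`data = [2, 2, 4]` → data = [2, 2, 4]
`modify(data)` → data = [2, 2, 4, 457]
`print(data)` → prints [2, 2, 4, 457]

Answer: [2, 2, 4, 457]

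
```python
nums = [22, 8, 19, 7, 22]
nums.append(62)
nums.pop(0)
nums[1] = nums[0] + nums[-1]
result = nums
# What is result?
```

Trace:
`nums = [22, 8, 19, 7, 22]` → nums = [22, 8, 19, 7, 22]
`nums.append(62)` → nums = [22, 8, 19, 7, 22, 62]
`nums.pop(0)` → nums = [8, 19, 7, 22, 62]
`nums[1] = nums[0] + nums[-1]` → nums = [8, 70, 7, 22, 62]
`result = nums` → result = [8, 70, 7, 22, 62]
So result = [8, 70, 7, 22, 62]

Answer: [8, 70, 7, 22, 62]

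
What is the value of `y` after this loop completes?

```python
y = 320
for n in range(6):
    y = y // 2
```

Halve 6 times: 320 // 2^6 = 5
`y` takes the values: 320 → 160 → 80 → 40 → 20 → 10 → 5

Answer: 5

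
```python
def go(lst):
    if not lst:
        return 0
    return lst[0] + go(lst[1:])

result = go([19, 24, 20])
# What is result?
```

19 + 24 + 20 + 0 = 63

Answer: 63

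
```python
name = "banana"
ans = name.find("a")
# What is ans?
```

Trace:
`name = "banana"` → name = 'banana'
`ans = name.find("a")` → ans = 1
So ans = 1

Answer: 1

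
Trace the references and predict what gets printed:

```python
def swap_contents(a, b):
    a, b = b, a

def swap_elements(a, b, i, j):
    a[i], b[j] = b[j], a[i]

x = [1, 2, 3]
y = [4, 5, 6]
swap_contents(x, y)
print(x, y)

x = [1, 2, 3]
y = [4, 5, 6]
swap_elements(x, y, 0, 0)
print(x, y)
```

Key concept: parameter rebinding vs mutation.
Step by step:
`x = [1, 2, 3]` → x = [1, 2, 3]
`y = [4, 5, 6]` → y = [4, 5, 6]
`swap_contents(x, y)` → no visible change to tracked variables
`print(x, y)` → prints [1, 2, 3] [4, 5, 6]
`x = [1, 2, 3]` → x = [1, 2, 3]
`y = [4, 5, 6]` → y = [4, 5, 6]
`swap_elements(x, y, 0, 0)` → x = [4, 2, 3]; y = [1, 5, 6]
`print(x, y)` → prints [4, 2, 3] [1, 5, 6]

Answer:
[1, 2, 3] [4, 5, 6]
[4, 2, 3] [1, 5, 6]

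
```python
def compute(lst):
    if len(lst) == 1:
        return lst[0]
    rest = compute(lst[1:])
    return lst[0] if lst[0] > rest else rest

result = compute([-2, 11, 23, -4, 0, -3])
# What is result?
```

Recursive max over [-2, 11, 23, -4, 0, -3] = 23

Answer: 23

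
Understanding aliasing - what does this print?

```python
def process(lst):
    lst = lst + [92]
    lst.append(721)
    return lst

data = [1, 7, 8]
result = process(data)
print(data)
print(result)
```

Key concept: rebinding parameter vs mutation.
Step by step:
`data = [1, 7, 8]` → data = [1, 7, 8]
`result = process(data)` → result = [1, 7, 8, 92, 721]
`print(data)` → prints [1, 7, 8]
`print(result)` → prints [1, 7, 8, 92, 721]

Answer:
[1, 7, 8]
[1, 7, 8, 92, 721]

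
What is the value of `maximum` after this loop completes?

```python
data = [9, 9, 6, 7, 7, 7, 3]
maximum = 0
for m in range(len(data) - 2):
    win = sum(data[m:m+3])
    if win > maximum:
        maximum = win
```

Max sum of 3-element window in [9, 9, 6, 7, 7, 7, 3]
`maximum` takes the values: 0 → 24

Answer: 24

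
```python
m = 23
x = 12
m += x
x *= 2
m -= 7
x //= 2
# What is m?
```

Trace:
`m = 23` → m = 23
`x = 12` → x = 12
`m += x` → m = 35
`x *= 2` → x = 24
`m -= 7` → m = 28
`x //= 2` → x = 12
So m = 28

Answer: 28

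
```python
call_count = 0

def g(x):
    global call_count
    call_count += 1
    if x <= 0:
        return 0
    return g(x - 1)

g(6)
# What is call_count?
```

Linear recursion stepping by 1: 7 calls from x=6 down to ≤0.

Answer: 7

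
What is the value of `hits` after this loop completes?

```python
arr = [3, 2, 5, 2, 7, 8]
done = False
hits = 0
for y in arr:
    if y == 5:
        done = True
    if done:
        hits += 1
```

Count elements after first 5 in [3, 2, 5, 2, 7, 8]
`hits` takes the values: 0 → 1 → 2 → 3 → 4

Answer: 4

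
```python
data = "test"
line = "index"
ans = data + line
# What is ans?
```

Trace:
`data = "test"` → data = 'test'
`line = "index"` → line = 'index'
`ans = data + line` → ans = 'testindex'
So ans = 'testindex'

Answer: 'testindex'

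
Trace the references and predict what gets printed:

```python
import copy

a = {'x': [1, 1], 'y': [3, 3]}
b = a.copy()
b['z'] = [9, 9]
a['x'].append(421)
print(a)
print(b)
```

Key concept: shallow copy of dict with mutable values.
Step by step:
`a = {'x': [1, 1], 'y': [3, 3]}` → a = {'x': [1, 1], 'y': [3, 3]}
`b = a.copy()` → b = {'x': [1, 1], 'y': [3, 3]}
`b['z'] = [9, 9]` → b = {'x': [1, 1], 'y': [3, 3], 'z': [9, 9]}
`a['x'].append(421)` → a = {'x': [1, 1, 421], 'y': [3, 3]}; b = {'x': [1, 1, 421], 'y': [3, 3], 'z': [9, 9]}
`print(a)` → prints {'x': [1, 1, 421], 'y': [3, 3]}
`print(b)` → prints {'x': [1, 1, 421], 'y': [3, 3], 'z': [9, 9]}

Answer:
{'x': [1, 1, 421], 'y': [3, 3]}
{'x': [1, 1, 421], 'y': [3, 3], 'z': [9, 9]}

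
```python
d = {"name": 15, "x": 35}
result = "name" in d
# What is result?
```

Trace:
`d = {"name": 15, "x": 35}` → d = {'name': 15, 'x': 35}
`result = "name" in d` → result = True
So result = True

Answer: True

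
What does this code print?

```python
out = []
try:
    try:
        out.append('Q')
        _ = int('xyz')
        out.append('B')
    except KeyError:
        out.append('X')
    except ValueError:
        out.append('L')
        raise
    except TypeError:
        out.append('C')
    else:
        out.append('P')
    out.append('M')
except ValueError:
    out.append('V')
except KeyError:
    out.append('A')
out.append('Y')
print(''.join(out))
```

Execution trace: 'Q' (inner try body) → 'L' (inner except ValueError) → 'V' (except ValueError) → 'Y' (after the try/except). Output: QLVY

Answer: QLVY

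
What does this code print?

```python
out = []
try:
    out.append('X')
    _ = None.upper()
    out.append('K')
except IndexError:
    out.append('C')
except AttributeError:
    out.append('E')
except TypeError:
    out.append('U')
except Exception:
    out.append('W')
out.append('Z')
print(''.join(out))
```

Execution trace: 'X' (try body) → 'E' (except AttributeError) → 'Z' (after the try/except). Output: XEZ

Answer: XEZ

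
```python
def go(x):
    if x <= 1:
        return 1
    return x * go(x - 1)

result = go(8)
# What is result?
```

go(8) = 8 * 7 * 6 * 5 * 4 * 3 * 2 * 1 = 40320

Answer: 40320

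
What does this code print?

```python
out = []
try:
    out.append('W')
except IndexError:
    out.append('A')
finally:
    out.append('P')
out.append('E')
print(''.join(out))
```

Execution trace: 'W' (try body, no exception) → 'P' (finally) → 'E' (after the try/except). Output: WPE

Answer: WPE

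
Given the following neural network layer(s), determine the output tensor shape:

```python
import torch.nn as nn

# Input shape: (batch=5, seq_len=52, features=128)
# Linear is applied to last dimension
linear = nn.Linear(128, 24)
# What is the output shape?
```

Input: (5, 52, 128) -> Output: (5, 52, 24)

Answer: (5, 52, 24)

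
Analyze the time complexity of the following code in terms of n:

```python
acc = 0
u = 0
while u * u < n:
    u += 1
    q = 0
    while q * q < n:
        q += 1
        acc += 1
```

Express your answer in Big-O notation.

Each loop level contributes: √n × √n. Multiplying the contributions gives O(n).

Answer: O(n)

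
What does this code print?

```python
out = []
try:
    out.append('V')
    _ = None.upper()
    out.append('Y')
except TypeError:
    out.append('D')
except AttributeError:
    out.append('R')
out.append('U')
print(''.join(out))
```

Execution trace: 'V' (try body) → 'R' (except AttributeError) → 'U' (after the try/except). Output: VRU

Answer: VRU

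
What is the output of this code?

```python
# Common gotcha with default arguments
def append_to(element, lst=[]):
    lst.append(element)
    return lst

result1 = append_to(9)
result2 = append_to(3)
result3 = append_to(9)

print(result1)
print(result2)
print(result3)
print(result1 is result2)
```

Key concept: mutable default argument gotcha.
Step by step:
`result1 = append_to(9)` → result1 = [9]
`result2 = append_to(3)` → result1 = [9, 3] (same object as result2); result2 = [9, 3] (same object as result1)
`result3 = append_to(9)` → result1 = [9, 3, 9] (same object as result2, result3); result2 = [9, 3, 9] (same object as result1, result3); result3 = [9, 3, 9] (same object as result1, result2)
`print(result1)` → prints [9, 3, 9]
`print(result2)` → prints [9, 3, 9]
`print(result3)` → prints [9, 3, 9]
`print(result1 is result2)` → prints True

Answer:
[9, 3, 9]
[9, 3, 9]
[9, 3, 9]
True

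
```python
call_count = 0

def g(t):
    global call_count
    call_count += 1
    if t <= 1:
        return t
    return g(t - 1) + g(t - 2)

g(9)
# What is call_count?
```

Calls(t) = 1 + Calls(t-1) + Calls(t-2); Calls(0)=Calls(1)=1. For t=9 this gives 109.

Answer: 109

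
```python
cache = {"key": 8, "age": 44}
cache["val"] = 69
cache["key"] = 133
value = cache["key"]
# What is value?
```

Trace:
`cache = {"key": 8, "age": 44}` → cache = {'key': 8, 'age': 44}
`cache["val"] = 69` → cache = {'key': 8, 'age': 44, 'val': 69}
`cache["key"] = 133` → cache = {'key': 133, 'age': 44, 'val': 69}
`value = cache["key"]` → value = 133
So value = 133

Answer: 133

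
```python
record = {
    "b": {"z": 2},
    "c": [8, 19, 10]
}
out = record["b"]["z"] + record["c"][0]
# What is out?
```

Trace:
`record = { ...` → record = {'b': {'z': 2}, 'c': [8, 19, 10]}
`out = record["b"]["z"] + record["c"][0]` → out = 10
So out = 10

Answer: 10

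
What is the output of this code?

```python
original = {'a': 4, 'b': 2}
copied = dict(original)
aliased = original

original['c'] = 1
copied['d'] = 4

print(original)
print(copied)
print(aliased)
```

Key concept: dict() creates copy, assignment creates alias.
Step by step:
`original = {'a': 4, 'b': 2}` → original = {'a': 4, 'b': 2}
`copied = dict(original)` → copied = {'a': 4, 'b': 2}
`aliased = original` → aliased = {'a': 4, 'b': 2} (same object as original)
`original['c'] = 1` → original = {'a': 4, 'b': 2, 'c': 1} (same object as aliased); aliased = {'a': 4, 'b': 2, 'c': 1} (same object as original)
`copied['d'] = 4` → copied = {'a': 4, 'b': 2, 'd': 4}
`print(original)` → prints {'a': 4, 'b': 2, 'c': 1}
`print(copied)` → prints {'a': 4, 'b': 2, 'd': 4}
`print(aliased)` → prints {'a': 4, 'b': 2, 'c': 1}

Answer:
{'a': 4, 'b': 2, 'c': 1}
{'a': 4, 'b': 2, 'd': 4}
{'a': 4, 'b': 2, 'c': 1}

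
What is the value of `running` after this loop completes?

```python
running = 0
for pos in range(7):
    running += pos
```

Sum of 0 to 6 = 21
`running` takes the values: 0 → 1 → 3 → 6 → 10 → 15 → 21

Answer: 21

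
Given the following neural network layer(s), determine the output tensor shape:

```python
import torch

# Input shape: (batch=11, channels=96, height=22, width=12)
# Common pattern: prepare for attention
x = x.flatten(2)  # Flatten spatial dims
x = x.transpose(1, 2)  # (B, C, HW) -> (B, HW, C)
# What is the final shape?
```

Input: (11, 96, 22, 12) -> after flatten(2): (11, 96, 264) -> Output: (11, 264, 96)

Answer: (11, 264, 96)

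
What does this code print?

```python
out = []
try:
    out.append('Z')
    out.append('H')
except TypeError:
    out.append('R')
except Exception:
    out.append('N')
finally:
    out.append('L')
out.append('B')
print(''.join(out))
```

Execution trace: 'Z' (try body) → 'H' (try body, no exception) → 'L' (finally) → 'B' (after the try/except). Output: ZHLB

Answer: ZHLB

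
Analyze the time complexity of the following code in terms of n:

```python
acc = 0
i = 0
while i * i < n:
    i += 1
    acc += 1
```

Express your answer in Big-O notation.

Each loop level contributes: √n. Multiplying the contributions gives O(√n).

Answer: O(√n)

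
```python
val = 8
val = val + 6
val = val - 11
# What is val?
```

Trace:
`val = 8` → val = 8
`val = val + 6` → val = 14
`val = val - 11` → val = 3
So val = 3

Answer: 3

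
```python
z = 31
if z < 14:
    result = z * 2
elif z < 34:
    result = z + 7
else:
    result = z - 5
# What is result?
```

Trace:
`z = 31` → z = 31
`if z < 14: ...` → z < 14 is False, z < 34 is True → result = 38
So result = 38

Answer: 38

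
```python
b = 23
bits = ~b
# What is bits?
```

Trace:
`b = 23` → b = 23
`bits = ~b` → bits = -24
So bits = -24

Answer: -24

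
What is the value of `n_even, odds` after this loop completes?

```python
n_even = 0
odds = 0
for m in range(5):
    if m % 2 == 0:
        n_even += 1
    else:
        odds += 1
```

Count evens and odds in range(5)
`n_even, odds` takes the values: (0, 0) → (1, 0) → (1, 1) → (2, 1) → (2, 2) → (3, 2)

Answer: 3, 2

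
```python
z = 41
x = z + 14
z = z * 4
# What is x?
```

Trace:
`z = 41` → z = 41
`x = z + 14` → x = 55
`z = z * 4` → z = 164
So x = 55

Answer: 55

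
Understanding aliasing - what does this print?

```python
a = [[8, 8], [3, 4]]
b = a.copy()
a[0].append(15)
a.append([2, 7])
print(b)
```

Key concept: shallow copy with nested lists.
Step by step:
`a = [[8, 8], [3, 4]]` → a = [[8, 8], [3, 4]]
`b = a.copy()` → b = [[8, 8], [3, 4]]
`a[0].append(15)` → a = [[8, 8, 15], [3, 4]]; b = [[8, 8, 15], [3, 4]]
`a.append([2, 7])` → a = [[8, 8, 15], [3, 4], [2, 7]]
`print(b)` → prints [[8, 8, 15], [3, 4]]

Answer: [[8, 8, 15], [3, 4]]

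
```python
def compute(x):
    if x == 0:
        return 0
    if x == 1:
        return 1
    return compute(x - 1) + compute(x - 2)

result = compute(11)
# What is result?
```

Build up from base cases: compute(0)=0, compute(1)=1, compute(2)=1, compute(3)=2, compute(4)=3, compute(5)=5, compute(6)=8, ..., compute(11)=89

Answer: 89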